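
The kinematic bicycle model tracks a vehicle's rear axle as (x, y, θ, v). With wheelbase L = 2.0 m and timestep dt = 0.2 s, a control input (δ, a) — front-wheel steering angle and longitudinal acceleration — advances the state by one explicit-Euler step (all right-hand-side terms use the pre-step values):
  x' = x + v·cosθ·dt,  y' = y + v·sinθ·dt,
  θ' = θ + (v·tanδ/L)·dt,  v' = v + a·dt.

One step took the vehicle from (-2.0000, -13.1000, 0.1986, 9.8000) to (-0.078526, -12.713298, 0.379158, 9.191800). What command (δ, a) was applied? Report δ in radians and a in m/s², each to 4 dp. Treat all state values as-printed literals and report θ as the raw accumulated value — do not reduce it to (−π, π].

δ = 0.1822, a = -3.0410

a = (v'−v)/dt = (-0.608200)/0.2 = -3.0410
Δθ = θ'−θ = 0.180558;  (v·dt/L) = 9.8000·0.2/2.0 = 0.980000
tan δ = Δθ·L/(v·dt) = 0.184243  →  δ = 0.1822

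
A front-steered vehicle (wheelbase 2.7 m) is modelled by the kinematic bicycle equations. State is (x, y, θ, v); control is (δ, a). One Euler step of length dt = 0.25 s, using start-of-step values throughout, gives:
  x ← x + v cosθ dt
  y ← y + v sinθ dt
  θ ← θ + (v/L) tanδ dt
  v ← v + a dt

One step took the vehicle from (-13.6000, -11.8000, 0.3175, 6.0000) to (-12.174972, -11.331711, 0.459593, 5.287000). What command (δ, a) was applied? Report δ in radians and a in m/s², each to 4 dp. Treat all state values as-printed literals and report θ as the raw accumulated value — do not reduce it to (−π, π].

a = (v'−v)/dt = (-0.713000)/0.25 = -2.8520
Δθ = θ'−θ = 0.142093;  (v·dt/L) = 6.0000·0.25/2.7 = 0.555556
tan δ = Δθ·L/(v·dt) = 0.255767  →  δ = 0.2504

δ = 0.2504, a = -2.8520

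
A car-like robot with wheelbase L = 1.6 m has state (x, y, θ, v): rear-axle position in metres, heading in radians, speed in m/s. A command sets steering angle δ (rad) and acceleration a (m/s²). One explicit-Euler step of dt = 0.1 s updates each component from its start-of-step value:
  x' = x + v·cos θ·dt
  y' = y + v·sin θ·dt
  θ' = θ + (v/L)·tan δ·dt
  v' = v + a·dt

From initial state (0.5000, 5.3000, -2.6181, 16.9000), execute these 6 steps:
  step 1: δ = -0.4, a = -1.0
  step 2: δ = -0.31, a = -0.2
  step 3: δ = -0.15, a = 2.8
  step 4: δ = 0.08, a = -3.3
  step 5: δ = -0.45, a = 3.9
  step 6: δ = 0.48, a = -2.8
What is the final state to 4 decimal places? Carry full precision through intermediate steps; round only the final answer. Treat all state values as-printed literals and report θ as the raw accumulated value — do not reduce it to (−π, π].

after step 1 (δ=-0.4, a=-1.0): (-0.963673, 4.455155, -3.064675, 16.800000)
after step 2 (δ=-0.31, a=-0.2): (-2.638705, 4.326062, -3.401019, 16.780000)
after step 3 (δ=-0.15, a=2.8): (-4.260555, 4.756513, -3.559522, 17.060000)
after step 4 (δ=0.08, a=-3.3): (-5.819721, 5.448926, -3.474040, 16.730000)
after step 5 (δ=-0.45, a=3.9): (-7.401119, 5.994921, -3.979134, 17.120000)
after step 6 (δ=0.48, a=-2.8): (-8.546946, 7.266937, -3.422081, 16.840000)

(-8.5469, 7.2669, -3.4221, 16.8400)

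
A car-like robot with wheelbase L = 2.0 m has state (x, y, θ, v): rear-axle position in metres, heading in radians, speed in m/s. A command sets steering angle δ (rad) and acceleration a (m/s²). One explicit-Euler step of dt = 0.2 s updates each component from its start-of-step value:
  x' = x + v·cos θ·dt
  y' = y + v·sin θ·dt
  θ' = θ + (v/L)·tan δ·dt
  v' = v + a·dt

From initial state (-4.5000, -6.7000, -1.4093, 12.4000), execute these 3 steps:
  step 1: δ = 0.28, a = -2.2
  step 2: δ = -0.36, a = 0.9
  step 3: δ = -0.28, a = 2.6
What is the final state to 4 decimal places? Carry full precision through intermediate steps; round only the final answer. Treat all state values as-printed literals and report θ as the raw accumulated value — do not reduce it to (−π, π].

after step 1 (δ=0.28, a=-2.2): (-4.101228, -9.147730, -1.052733, 11.960000)
after step 2 (δ=-0.36, a=0.9): (-2.916712, -11.225851, -1.502910, 12.140000)
after step 3 (δ=-0.28, a=2.6): (-2.752012, -13.648258, -1.852001, 12.660000)

(-2.7520, -13.6483, -1.8520, 12.6600)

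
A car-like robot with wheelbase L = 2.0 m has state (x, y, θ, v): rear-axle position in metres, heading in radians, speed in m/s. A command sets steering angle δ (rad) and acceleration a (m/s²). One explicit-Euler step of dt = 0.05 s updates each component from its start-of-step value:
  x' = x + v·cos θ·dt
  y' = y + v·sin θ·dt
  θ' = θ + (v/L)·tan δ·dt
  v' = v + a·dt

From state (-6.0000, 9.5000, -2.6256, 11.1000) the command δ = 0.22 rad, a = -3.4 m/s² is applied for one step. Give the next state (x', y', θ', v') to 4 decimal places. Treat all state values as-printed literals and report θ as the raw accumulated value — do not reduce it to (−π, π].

x' = -6.0000 + 11.1000·cos(-2.6256)·0.05 = -6.4827
y' = 9.5000 + 11.1000·sin(-2.6256)·0.05 = 9.2262
θ' = -2.6256 + (11.1000/2.0)·tan(0.22)·0.05 = -2.5635
v' = 11.1000 − 3.4000·0.05 = 10.9300

(-6.4827, 9.2262, -2.5635, 10.9300)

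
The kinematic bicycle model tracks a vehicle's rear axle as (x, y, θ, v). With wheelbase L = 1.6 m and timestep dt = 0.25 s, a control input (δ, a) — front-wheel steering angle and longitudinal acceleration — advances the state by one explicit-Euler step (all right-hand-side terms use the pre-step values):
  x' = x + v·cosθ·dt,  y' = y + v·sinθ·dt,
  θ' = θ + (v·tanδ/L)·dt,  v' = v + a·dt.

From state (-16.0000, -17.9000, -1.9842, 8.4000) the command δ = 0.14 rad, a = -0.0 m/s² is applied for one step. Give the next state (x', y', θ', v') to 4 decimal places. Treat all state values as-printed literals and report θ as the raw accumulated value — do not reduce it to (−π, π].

(-16.8436, -19.8231, -1.7992, 8.4000)

x' = -16.0000 + 8.4000·cos(-1.9842)·0.25 = -16.8436
y' = -17.9000 + 8.4000·sin(-1.9842)·0.25 = -19.8231
θ' = -1.9842 + (8.4000/1.6)·tan(0.14)·0.25 = -1.7992
v' = 8.4000 + 0.0000·0.25 = 8.4000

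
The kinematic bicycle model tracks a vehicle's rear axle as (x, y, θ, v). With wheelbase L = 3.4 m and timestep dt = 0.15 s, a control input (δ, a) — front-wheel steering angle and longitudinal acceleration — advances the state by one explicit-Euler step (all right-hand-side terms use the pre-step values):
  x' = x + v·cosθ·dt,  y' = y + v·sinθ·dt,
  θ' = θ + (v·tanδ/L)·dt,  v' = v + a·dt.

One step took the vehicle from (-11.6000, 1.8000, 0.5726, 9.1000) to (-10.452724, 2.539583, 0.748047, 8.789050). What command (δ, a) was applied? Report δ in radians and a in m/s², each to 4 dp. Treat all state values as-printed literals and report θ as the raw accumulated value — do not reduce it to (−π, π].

δ = 0.4120, a = -2.0730

a = (v'−v)/dt = (-0.310950)/0.15 = -2.0730
Δθ = θ'−θ = 0.175447;  (v·dt/L) = 9.1000·0.15/3.4 = 0.401471
tan δ = Δθ·L/(v·dt) = 0.437011  →  δ = 0.4120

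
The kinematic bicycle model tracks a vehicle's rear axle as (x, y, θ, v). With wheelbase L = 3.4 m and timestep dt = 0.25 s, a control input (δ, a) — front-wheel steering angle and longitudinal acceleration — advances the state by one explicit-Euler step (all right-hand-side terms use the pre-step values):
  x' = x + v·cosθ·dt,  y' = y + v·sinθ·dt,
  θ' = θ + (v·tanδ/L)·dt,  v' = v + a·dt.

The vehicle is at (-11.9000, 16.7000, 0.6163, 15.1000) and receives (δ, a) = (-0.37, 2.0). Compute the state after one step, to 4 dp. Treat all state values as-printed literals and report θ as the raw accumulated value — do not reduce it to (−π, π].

x' = -11.9000 + 15.1000·cos(0.6163)·0.25 = -8.8195
y' = 16.7000 + 15.1000·sin(0.6163)·0.25 = 18.8820
θ' = 0.6163 + (15.1000/3.4)·tan(-0.37)·0.25 = 0.1857
v' = 15.1000 + 2.0000·0.25 = 15.6000

(-8.8195, 18.8820, 0.1857, 15.6000)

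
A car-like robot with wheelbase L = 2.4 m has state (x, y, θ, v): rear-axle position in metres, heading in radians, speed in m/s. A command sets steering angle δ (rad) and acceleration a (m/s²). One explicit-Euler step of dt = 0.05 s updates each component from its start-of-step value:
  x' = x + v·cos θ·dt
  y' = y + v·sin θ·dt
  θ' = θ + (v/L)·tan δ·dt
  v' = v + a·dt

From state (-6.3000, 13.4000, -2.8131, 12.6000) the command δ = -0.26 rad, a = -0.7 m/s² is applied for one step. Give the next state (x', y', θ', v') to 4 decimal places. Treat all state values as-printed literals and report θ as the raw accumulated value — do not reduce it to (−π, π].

x' = -6.3000 + 12.6000·cos(-2.8131)·0.05 = -6.8963
y' = 13.4000 + 12.6000·sin(-2.8131)·0.05 = 13.1968
θ' = -2.8131 + (12.6000/2.4)·tan(-0.26)·0.05 = -2.8829
v' = 12.6000 − 0.7000·0.05 = 12.5650

(-6.8963, 13.1968, -2.8829, 12.5650)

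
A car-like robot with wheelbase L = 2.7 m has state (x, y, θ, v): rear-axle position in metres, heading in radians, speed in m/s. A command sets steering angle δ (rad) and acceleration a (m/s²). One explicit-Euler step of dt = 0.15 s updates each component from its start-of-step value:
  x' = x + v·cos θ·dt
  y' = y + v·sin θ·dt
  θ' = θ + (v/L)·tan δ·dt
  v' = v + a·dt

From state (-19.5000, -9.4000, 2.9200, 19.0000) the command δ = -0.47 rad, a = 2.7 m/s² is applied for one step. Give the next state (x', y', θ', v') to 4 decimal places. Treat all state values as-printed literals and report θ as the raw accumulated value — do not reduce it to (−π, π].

x' = -19.5000 + 19.0000·cos(2.9200)·0.15 = -22.2803
y' = -9.4000 + 19.0000·sin(2.9200)·0.15 = -8.7736
θ' = 2.9200 + (19.0000/2.7)·tan(-0.47)·0.15 = 2.3838
v' = 19.0000 + 2.7000·0.15 = 19.4050

(-22.2803, -8.7736, 2.3838, 19.4050)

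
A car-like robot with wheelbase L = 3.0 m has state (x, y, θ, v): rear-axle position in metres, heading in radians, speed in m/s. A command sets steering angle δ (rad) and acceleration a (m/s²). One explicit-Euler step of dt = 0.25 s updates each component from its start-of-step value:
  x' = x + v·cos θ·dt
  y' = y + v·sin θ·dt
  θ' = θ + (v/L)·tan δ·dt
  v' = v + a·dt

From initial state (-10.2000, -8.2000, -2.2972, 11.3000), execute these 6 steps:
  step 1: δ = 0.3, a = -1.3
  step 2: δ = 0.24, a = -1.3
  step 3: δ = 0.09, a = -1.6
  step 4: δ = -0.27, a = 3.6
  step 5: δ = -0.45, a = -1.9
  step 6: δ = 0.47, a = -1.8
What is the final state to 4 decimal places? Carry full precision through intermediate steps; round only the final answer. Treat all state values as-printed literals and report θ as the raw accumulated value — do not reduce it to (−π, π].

(-17.0730, -22.3726, -1.9354, 10.2250)

after step 1 (δ=0.3, a=-1.3): (-12.076324, -10.311879, -2.005908, 10.975000)
after step 2 (δ=0.24, a=-1.3): (-13.232847, -12.799974, -1.782095, 10.650000)
after step 3 (δ=0.09, a=-1.6): (-13.791252, -15.403259, -1.702003, 10.250000)
after step 4 (δ=-0.27, a=3.6): (-14.126506, -17.943733, -1.938401, 11.150000)
after step 5 (δ=-0.45, a=-1.9): (-15.128280, -20.545003, -2.387239, 10.675000)
after step 6 (δ=0.47, a=-1.8): (-17.073037, -22.372610, -1.935361, 10.225000)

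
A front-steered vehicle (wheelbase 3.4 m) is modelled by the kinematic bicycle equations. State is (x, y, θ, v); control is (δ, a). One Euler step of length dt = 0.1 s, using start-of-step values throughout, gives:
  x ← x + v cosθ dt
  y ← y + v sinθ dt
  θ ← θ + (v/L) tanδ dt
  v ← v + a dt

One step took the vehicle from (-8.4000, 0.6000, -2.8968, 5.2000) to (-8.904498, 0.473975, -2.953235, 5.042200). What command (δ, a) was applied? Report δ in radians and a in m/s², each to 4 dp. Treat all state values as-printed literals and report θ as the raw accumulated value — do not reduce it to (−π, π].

δ = -0.3535, a = -1.5780

a = (v'−v)/dt = (-0.157800)/0.1 = -1.5780
Δθ = θ'−θ = -0.056435;  (v·dt/L) = 5.2000·0.1/3.4 = 0.152941
tan δ = Δθ·L/(v·dt) = -0.368998  →  δ = -0.3535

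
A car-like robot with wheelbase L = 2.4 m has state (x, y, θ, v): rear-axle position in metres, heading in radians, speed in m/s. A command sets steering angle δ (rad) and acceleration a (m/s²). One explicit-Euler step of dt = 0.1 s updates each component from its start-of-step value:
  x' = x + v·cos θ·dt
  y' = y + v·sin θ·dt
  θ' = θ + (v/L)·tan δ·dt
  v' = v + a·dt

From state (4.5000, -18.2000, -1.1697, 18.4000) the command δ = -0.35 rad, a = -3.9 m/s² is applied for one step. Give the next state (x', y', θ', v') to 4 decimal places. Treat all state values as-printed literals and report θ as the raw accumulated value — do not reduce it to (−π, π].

x' = 4.5000 + 18.4000·cos(-1.1697)·0.1 = 5.2184
y' = -18.2000 + 18.4000·sin(-1.1697)·0.1 = -19.8940
θ' = -1.1697 + (18.4000/2.4)·tan(-0.35)·0.1 = -1.4496
v' = 18.4000 − 3.9000·0.1 = 18.0100

(5.2184, -19.8940, -1.4496, 18.0100)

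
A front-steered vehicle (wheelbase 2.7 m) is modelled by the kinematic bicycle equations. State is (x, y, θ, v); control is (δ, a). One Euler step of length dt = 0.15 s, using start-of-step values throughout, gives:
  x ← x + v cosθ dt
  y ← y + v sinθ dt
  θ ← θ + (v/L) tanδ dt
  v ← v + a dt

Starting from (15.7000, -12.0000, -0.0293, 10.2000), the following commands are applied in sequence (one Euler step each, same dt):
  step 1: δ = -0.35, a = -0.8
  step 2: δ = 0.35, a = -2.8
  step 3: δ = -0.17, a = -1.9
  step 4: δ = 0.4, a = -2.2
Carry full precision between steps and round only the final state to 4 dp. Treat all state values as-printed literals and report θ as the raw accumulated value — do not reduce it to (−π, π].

after step 1 (δ=-0.35, a=-0.8): (17.229343, -12.044823, -0.236149, 10.080000)
after step 2 (δ=0.35, a=-2.8): (18.699379, -12.398571, -0.031734, 9.660000)
after step 3 (δ=-0.17, a=-1.9): (20.147650, -12.444545, -0.123856, 9.375000)
after step 4 (δ=0.4, a=-2.2): (21.543127, -12.618273, 0.096349, 9.045000)

(21.5431, -12.6183, 0.0963, 9.0450)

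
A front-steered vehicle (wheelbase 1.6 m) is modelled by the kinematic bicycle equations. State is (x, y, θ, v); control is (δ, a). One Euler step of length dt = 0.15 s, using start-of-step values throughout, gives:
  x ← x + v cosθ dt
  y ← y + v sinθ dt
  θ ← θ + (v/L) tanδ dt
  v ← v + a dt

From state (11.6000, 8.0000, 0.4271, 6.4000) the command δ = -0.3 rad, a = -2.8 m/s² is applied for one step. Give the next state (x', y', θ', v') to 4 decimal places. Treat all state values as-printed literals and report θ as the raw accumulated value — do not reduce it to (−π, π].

x' = 11.6000 + 6.4000·cos(0.4271)·0.15 = 12.4738
y' = 8.0000 + 6.4000·sin(0.4271)·0.15 = 8.3977
θ' = 0.4271 + (6.4000/1.6)·tan(-0.3)·0.15 = 0.2415
v' = 6.4000 − 2.8000·0.15 = 5.9800

(12.4738, 8.3977, 0.2415, 5.9800)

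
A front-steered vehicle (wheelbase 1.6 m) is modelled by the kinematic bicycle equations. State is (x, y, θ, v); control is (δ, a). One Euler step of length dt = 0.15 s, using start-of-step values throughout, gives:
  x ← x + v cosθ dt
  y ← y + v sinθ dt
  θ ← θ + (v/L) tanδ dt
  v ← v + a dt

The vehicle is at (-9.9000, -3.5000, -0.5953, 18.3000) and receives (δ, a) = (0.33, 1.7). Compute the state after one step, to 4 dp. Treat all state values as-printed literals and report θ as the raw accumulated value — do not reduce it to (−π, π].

x' = -9.9000 + 18.3000·cos(-0.5953)·0.15 = -7.6272
y' = -3.5000 + 18.3000·sin(-0.5953)·0.15 = -5.0393
θ' = -0.5953 + (18.3000/1.6)·tan(0.33)·0.15 = -0.0077
v' = 18.3000 + 1.7000·0.15 = 18.5550

(-7.6272, -5.0393, -0.0077, 18.5550)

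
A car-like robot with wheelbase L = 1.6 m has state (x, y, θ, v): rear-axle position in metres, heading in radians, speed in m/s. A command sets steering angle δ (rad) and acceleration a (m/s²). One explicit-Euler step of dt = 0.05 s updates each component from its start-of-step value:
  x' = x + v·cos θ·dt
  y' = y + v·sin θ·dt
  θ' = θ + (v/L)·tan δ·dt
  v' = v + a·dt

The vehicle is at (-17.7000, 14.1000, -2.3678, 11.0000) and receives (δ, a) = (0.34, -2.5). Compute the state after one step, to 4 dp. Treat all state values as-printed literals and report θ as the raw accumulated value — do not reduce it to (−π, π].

x' = -17.7000 + 11.0000·cos(-2.3678)·0.05 = -18.0934
y' = 14.1000 + 11.0000·sin(-2.3678)·0.05 = 13.7156
θ' = -2.3678 + (11.0000/1.6)·tan(0.34)·0.05 = -2.2462
v' = 11.0000 − 2.5000·0.05 = 10.8750

(-18.0934, 13.7156, -2.2462, 10.8750)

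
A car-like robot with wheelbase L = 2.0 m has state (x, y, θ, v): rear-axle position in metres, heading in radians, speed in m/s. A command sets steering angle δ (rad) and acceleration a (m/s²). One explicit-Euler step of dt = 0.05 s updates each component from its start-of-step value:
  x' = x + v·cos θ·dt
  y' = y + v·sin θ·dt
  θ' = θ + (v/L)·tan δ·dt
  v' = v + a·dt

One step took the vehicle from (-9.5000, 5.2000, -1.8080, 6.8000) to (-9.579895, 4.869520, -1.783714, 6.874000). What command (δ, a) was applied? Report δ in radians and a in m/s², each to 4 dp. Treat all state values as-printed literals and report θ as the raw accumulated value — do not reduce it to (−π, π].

a = (v'−v)/dt = (0.074000)/0.05 = 1.4800
Δθ = θ'−θ = 0.024286;  (v·dt/L) = 6.8000·0.05/2.0 = 0.170000
tan δ = Δθ·L/(v·dt) = 0.142859  →  δ = 0.1419

δ = 0.1419, a = 1.4800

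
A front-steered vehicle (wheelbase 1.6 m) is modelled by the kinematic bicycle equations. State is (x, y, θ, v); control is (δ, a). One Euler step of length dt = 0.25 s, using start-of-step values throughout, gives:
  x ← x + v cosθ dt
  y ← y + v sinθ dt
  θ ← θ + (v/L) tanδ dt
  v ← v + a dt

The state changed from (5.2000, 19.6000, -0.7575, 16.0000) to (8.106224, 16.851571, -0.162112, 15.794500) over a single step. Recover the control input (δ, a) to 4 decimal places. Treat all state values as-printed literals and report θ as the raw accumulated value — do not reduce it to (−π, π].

a = (v'−v)/dt = (-0.205500)/0.25 = -0.8220
Δθ = θ'−θ = 0.595388;  (v·dt/L) = 16.0000·0.25/1.6 = 2.500000
tan δ = Δθ·L/(v·dt) = 0.238155  →  δ = 0.2338

δ = 0.2338, a = -0.8220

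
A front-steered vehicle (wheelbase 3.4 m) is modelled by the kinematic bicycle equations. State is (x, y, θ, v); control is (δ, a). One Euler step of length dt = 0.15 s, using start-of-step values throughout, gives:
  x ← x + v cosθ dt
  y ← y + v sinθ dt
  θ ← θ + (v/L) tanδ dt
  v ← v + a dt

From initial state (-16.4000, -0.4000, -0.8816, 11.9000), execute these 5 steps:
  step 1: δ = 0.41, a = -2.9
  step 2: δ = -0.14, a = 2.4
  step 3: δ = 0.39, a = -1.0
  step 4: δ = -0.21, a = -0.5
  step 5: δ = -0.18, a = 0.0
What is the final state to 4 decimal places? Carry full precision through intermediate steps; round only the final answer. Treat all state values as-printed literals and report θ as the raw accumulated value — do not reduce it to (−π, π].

(-9.6271, -5.8652, -0.7132, 11.6000)

after step 1 (δ=0.41, a=-2.9): (-15.264888, -1.777587, -0.653419, 11.465000)
after step 2 (δ=-0.14, a=2.4): (-13.899389, -2.823030, -0.724698, 11.825000)
after step 3 (δ=0.39, a=-1.0): (-12.571383, -3.998866, -0.510254, 11.675000)
after step 4 (δ=-0.21, a=-0.5): (-11.043207, -4.854175, -0.620038, 11.600000)
after step 5 (δ=-0.18, a=0.0): (-9.627097, -5.865231, -0.713164, 11.600000)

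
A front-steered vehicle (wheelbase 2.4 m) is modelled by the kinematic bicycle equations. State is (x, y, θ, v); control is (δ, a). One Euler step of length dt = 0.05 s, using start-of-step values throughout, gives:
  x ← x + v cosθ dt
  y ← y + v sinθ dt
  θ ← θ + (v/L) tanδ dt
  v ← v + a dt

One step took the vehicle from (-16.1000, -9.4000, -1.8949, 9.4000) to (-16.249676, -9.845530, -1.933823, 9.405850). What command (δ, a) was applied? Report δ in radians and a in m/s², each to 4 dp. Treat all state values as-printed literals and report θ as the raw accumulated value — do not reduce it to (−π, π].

a = (v'−v)/dt = (0.005850)/0.05 = 0.1170
Δθ = θ'−θ = -0.038923;  (v·dt/L) = 9.4000·0.05/2.4 = 0.195833
tan δ = Δθ·L/(v·dt) = -0.198756  →  δ = -0.1962

δ = -0.1962, a = 0.1170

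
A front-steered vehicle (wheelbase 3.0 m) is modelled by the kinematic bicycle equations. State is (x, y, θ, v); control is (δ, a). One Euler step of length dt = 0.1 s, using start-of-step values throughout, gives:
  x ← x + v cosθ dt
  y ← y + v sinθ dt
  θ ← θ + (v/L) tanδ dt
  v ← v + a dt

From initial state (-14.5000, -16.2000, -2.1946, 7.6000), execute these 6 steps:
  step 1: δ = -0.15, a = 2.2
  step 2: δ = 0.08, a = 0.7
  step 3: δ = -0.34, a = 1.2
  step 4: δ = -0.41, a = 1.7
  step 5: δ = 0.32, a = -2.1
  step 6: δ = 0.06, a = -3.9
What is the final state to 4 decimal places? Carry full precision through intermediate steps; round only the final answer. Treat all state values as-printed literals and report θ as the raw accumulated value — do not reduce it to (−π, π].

after step 1 (δ=-0.15, a=2.2): (-14.943936, -16.816864, -2.232888, 7.820000)
after step 2 (δ=0.08, a=0.7): (-15.424685, -17.433633, -2.211990, 7.890000)
after step 3 (δ=-0.34, a=1.2): (-15.896627, -18.065924, -2.305022, 8.010000)
after step 4 (δ=-0.41, a=1.7): (-16.433307, -18.660546, -2.421069, 8.180000)
after step 5 (δ=0.32, a=-2.1): (-17.048001, -19.200245, -2.330710, 7.970000)
after step 6 (δ=0.06, a=-3.9): (-17.597022, -19.777986, -2.314751, 7.580000)

(-17.5970, -19.7780, -2.3148, 7.5800)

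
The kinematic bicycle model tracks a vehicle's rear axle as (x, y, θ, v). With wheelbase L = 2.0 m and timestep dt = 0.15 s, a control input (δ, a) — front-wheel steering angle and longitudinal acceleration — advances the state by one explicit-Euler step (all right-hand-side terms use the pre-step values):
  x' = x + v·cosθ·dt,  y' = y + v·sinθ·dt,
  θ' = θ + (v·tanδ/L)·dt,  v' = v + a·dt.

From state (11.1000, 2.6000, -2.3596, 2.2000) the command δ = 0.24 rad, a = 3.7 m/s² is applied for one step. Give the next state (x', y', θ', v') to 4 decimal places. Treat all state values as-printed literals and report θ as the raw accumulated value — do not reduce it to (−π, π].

(10.8659, 2.3675, -2.3192, 2.7550)

x' = 11.1000 + 2.2000·cos(-2.3596)·0.15 = 10.8659
y' = 2.6000 + 2.2000·sin(-2.3596)·0.15 = 2.3675
θ' = -2.3596 + (2.2000/2.0)·tan(0.24)·0.15 = -2.3192
v' = 2.2000 + 3.7000·0.15 = 2.7550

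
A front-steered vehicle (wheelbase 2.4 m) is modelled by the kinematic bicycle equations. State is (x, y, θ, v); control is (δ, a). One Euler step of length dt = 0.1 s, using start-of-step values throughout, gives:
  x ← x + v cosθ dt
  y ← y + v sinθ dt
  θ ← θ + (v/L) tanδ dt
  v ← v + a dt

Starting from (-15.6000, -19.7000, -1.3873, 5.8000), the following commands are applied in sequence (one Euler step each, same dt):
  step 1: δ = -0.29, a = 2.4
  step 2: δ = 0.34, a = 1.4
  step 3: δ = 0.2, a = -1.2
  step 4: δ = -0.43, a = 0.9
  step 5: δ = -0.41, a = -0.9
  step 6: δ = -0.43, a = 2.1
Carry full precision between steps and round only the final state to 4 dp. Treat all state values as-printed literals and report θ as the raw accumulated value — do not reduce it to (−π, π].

after step 1 (δ=-0.29, a=2.4): (-15.494168, -20.270263, -1.459416, 6.040000)
after step 2 (δ=0.34, a=1.4): (-15.427034, -20.870520, -1.370393, 6.180000)
after step 3 (δ=0.2, a=-1.2): (-15.304012, -21.476152, -1.318195, 6.060000)
after step 4 (δ=-0.43, a=0.9): (-15.152558, -22.062921, -1.433997, 6.150000)
after step 5 (δ=-0.41, a=-0.9): (-15.068688, -22.672175, -1.545371, 6.060000)
after step 6 (δ=-0.43, a=2.1): (-15.053282, -23.277979, -1.661173, 6.270000)

(-15.0533, -23.2780, -1.6612, 6.2700)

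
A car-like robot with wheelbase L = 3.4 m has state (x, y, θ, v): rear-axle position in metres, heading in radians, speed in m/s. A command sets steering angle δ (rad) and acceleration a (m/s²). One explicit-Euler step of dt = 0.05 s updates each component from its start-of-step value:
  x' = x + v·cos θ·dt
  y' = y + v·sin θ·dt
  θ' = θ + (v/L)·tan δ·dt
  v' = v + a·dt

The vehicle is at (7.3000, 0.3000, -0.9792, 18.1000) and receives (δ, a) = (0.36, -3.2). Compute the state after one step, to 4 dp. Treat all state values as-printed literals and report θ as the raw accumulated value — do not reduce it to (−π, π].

(7.8047, -0.4512, -0.8790, 17.9400)

x' = 7.3000 + 18.1000·cos(-0.9792)·0.05 = 7.8047
y' = 0.3000 + 18.1000·sin(-0.9792)·0.05 = -0.4512
θ' = -0.9792 + (18.1000/3.4)·tan(0.36)·0.05 = -0.8790
v' = 18.1000 − 3.2000·0.05 = 17.9400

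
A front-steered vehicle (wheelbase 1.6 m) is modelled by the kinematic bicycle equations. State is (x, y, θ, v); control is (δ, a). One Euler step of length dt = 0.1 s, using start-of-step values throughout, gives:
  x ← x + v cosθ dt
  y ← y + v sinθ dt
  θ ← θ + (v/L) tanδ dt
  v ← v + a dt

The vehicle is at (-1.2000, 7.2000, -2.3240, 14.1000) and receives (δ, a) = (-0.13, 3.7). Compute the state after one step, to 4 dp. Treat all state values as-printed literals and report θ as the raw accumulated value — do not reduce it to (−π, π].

(-2.1644, 6.1714, -2.4392, 14.4700)

x' = -1.2000 + 14.1000·cos(-2.3240)·0.1 = -2.1644
y' = 7.2000 + 14.1000·sin(-2.3240)·0.1 = 6.1714
θ' = -2.3240 + (14.1000/1.6)·tan(-0.13)·0.1 = -2.4392
v' = 14.1000 + 3.7000·0.1 = 14.4700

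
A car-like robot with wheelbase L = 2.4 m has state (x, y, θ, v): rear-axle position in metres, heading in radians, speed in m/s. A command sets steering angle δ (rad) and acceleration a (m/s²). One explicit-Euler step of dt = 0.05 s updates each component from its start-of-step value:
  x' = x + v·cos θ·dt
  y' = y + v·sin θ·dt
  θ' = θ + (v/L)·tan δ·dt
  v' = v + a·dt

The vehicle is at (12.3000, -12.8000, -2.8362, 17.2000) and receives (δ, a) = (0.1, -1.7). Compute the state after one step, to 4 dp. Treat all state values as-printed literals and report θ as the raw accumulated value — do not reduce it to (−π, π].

x' = 12.3000 + 17.2000·cos(-2.8362)·0.05 = 11.4798
y' = -12.8000 + 17.2000·sin(-2.8362)·0.05 = -13.0586
θ' = -2.8362 + (17.2000/2.4)·tan(0.1)·0.05 = -2.8002
v' = 17.2000 − 1.7000·0.05 = 17.1150

(11.4798, -13.0586, -2.8002, 17.1150)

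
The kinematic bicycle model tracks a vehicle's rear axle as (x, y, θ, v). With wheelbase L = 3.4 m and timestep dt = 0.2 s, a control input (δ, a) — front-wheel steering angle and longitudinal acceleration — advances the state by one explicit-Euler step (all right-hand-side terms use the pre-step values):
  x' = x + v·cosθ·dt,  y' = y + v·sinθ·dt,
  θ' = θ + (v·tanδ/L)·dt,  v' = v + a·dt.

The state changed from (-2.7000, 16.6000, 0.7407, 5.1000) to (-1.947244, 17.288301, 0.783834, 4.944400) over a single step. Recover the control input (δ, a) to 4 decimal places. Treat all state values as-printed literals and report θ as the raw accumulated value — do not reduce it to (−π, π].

a = (v'−v)/dt = (-0.155600)/0.2 = -0.7780
Δθ = θ'−θ = 0.043134;  (v·dt/L) = 5.1000·0.2/3.4 = 0.300000
tan δ = Δθ·L/(v·dt) = 0.143780  →  δ = 0.1428

δ = 0.1428, a = -0.7780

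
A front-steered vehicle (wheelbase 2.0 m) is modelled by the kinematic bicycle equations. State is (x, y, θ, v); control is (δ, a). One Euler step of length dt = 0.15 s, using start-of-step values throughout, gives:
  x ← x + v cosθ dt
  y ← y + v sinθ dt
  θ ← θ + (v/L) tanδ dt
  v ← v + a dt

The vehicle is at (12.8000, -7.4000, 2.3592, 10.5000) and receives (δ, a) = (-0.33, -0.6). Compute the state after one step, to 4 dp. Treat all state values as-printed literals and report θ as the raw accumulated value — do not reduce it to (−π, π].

(11.6830, -6.2897, 2.0895, 10.4100)

x' = 12.8000 + 10.5000·cos(2.3592)·0.15 = 11.6830
y' = -7.4000 + 10.5000·sin(2.3592)·0.15 = -6.2897
θ' = 2.3592 + (10.5000/2.0)·tan(-0.33)·0.15 = 2.0895
v' = 10.5000 − 0.6000·0.15 = 10.4100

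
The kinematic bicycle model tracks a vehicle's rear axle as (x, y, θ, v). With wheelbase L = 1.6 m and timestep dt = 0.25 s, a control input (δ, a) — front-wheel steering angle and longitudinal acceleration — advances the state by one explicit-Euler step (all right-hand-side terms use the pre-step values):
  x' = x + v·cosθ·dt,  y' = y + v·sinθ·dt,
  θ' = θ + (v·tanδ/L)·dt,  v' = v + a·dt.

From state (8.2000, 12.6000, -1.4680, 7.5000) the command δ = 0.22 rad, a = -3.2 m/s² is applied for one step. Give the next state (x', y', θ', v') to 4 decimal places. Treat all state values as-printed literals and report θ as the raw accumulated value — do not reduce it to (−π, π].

x' = 8.2000 + 7.5000·cos(-1.4680)·0.25 = 8.3924
y' = 12.6000 + 7.5000·sin(-1.4680)·0.25 = 10.7349
θ' = -1.4680 + (7.5000/1.6)·tan(0.22)·0.25 = -1.2059
v' = 7.5000 − 3.2000·0.25 = 6.7000

(8.3924, 10.7349, -1.2059, 6.7000)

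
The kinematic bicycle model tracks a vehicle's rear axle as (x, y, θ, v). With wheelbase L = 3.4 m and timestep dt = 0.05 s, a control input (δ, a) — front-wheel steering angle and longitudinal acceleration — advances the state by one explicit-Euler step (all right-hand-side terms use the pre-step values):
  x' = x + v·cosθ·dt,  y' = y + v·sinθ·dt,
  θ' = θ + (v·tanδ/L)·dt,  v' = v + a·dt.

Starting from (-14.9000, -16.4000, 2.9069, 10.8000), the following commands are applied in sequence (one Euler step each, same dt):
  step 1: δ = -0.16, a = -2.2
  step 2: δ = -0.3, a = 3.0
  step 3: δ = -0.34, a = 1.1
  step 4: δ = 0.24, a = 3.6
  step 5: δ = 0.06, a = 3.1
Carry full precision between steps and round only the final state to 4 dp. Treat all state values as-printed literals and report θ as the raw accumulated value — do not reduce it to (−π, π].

after step 1 (δ=-0.16, a=-2.2): (-15.425196, -16.274426, 2.881269, 10.690000)
after step 2 (δ=-0.3, a=3.0): (-15.941687, -16.136850, 2.832640, 10.840000)
after step 3 (δ=-0.34, a=1.1): (-16.458025, -15.972048, 2.776250, 10.895000)
after step 4 (δ=0.24, a=3.6): (-16.966822, -15.777426, 2.815459, 11.075000)
after step 5 (δ=0.06, a=3.1): (-17.491383, -15.600013, 2.825242, 11.230000)

(-17.4914, -15.6000, 2.8252, 11.2300)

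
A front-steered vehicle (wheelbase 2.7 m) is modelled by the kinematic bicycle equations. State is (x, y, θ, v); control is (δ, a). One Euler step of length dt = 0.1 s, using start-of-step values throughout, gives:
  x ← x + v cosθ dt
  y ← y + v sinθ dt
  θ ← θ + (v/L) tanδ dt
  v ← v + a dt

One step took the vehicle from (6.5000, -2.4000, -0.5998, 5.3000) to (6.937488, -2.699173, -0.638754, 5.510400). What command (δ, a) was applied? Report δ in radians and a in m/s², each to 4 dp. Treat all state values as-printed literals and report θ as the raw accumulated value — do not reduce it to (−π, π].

a = (v'−v)/dt = (0.210400)/0.1 = 2.1040
Δθ = θ'−θ = -0.038954;  (v·dt/L) = 5.3000·0.1/2.7 = 0.196296
tan δ = Δθ·L/(v·dt) = -0.198445  →  δ = -0.1959

δ = -0.1959, a = 2.1040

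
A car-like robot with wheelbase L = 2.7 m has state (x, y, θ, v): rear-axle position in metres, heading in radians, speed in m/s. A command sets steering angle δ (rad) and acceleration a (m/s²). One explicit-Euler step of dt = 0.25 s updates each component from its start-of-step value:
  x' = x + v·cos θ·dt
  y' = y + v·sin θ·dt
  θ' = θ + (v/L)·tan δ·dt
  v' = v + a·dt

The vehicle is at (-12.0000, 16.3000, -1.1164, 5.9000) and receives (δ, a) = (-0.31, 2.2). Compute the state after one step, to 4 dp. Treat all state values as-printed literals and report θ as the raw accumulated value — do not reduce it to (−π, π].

x' = -12.0000 + 5.9000·cos(-1.1164)·0.25 = -11.3526
y' = 16.3000 + 5.9000·sin(-1.1164)·0.25 = 14.9747
θ' = -1.1164 + (5.9000/2.7)·tan(-0.31)·0.25 = -1.2914
v' = 5.9000 + 2.2000·0.25 = 6.4500

(-11.3526, 14.9747, -1.2914, 6.4500)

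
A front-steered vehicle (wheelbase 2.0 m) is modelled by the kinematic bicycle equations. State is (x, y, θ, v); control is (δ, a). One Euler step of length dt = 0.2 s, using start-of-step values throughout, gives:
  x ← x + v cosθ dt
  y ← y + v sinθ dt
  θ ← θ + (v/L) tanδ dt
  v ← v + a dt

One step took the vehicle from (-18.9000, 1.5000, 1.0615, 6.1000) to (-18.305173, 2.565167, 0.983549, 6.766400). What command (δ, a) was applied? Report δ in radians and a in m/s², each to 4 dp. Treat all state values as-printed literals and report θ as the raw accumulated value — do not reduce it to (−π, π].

a = (v'−v)/dt = (0.666400)/0.2 = 3.3320
Δθ = θ'−θ = -0.077951;  (v·dt/L) = 6.1000·0.2/2.0 = 0.610000
tan δ = Δθ·L/(v·dt) = -0.127789  →  δ = -0.1271

δ = -0.1271, a = 3.3320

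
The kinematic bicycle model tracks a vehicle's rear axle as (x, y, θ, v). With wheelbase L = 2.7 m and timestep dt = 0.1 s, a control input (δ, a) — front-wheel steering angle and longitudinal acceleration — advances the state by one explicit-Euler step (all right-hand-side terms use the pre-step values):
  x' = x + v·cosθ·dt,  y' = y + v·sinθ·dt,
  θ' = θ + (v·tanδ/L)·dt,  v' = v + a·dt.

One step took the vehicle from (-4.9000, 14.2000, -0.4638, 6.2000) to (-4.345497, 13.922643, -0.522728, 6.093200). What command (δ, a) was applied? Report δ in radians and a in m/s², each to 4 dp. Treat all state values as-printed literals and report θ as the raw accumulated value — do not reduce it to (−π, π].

δ = -0.2512, a = -1.0680

a = (v'−v)/dt = (-0.106800)/0.1 = -1.0680
Δθ = θ'−θ = -0.058928;  (v·dt/L) = 6.2000·0.1/2.7 = 0.229630
tan δ = Δθ·L/(v·dt) = -0.256622  →  δ = -0.2512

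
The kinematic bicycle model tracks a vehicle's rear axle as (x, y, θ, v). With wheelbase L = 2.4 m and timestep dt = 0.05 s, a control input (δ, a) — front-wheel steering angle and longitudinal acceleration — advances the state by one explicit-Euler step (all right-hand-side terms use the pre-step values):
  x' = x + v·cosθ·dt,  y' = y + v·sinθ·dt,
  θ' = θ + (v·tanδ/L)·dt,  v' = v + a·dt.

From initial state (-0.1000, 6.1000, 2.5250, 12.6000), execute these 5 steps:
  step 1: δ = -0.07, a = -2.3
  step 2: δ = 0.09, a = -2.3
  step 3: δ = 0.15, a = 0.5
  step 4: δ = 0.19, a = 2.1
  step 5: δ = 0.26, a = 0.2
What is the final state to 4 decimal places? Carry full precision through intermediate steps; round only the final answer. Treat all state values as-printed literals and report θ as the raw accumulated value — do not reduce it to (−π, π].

after step 1 (δ=-0.07, a=-2.3): (-0.613988, 6.464303, 2.506595, 12.485000)
after step 2 (δ=0.09, a=-2.3): (-1.116555, 6.834593, 2.530068, 12.370000)
after step 3 (δ=0.15, a=0.5): (-1.622966, 7.189684, 2.569017, 12.395000)
after step 4 (δ=0.19, a=2.1): (-2.143871, 7.525464, 2.618679, 12.500000)
after step 5 (δ=0.26, a=0.2): (-2.685351, 7.837593, 2.687956, 12.510000)

(-2.6854, 7.8376, 2.6880, 12.5100)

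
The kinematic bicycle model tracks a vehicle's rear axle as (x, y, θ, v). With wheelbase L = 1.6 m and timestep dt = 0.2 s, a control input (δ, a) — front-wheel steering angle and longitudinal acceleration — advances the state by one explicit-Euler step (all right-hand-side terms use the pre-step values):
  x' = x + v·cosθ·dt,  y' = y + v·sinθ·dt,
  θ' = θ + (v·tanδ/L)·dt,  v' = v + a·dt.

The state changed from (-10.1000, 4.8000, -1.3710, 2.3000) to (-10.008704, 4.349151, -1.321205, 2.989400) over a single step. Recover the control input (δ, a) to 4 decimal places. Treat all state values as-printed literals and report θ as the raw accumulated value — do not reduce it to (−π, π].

δ = 0.1715, a = 3.4470

a = (v'−v)/dt = (0.689400)/0.2 = 3.4470
Δθ = θ'−θ = 0.049795;  (v·dt/L) = 2.3000·0.2/1.6 = 0.287500
tan δ = Δθ·L/(v·dt) = 0.173200  →  δ = 0.1715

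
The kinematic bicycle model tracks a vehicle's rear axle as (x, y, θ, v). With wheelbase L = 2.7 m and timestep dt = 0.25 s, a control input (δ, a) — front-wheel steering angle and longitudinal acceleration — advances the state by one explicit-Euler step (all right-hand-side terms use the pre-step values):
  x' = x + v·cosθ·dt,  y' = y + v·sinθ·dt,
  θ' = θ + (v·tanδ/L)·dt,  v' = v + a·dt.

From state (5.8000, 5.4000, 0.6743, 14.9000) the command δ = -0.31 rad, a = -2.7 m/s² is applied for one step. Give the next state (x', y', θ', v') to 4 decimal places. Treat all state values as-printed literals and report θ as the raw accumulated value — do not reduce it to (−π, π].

(8.7098, 7.7257, 0.2324, 14.2250)

x' = 5.8000 + 14.9000·cos(0.6743)·0.25 = 8.7098
y' = 5.4000 + 14.9000·sin(0.6743)·0.25 = 7.7257
θ' = 0.6743 + (14.9000/2.7)·tan(-0.31)·0.25 = 0.2324
v' = 14.9000 − 2.7000·0.25 = 14.2250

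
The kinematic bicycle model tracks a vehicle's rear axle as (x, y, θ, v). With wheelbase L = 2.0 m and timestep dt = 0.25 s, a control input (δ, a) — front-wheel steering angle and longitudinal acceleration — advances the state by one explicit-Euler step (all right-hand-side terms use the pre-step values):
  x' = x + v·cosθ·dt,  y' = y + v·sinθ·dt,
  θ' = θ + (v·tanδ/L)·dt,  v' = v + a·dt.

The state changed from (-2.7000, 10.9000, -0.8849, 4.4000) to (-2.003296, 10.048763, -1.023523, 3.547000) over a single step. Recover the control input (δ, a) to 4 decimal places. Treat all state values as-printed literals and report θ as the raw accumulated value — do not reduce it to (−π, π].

δ = -0.2469, a = -3.4120

a = (v'−v)/dt = (-0.853000)/0.25 = -3.4120
Δθ = θ'−θ = -0.138623;  (v·dt/L) = 4.4000·0.25/2.0 = 0.550000
tan δ = Δθ·L/(v·dt) = -0.252042  →  δ = -0.2469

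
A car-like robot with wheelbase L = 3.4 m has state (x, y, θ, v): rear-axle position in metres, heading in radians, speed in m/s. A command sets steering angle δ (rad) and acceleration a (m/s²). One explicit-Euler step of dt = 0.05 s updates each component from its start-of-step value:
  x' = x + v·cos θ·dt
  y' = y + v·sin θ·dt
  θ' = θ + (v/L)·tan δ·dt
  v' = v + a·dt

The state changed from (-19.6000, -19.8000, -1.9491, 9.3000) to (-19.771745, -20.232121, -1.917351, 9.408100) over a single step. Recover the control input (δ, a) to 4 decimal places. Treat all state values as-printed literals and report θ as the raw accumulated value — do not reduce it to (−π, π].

a = (v'−v)/dt = (0.108100)/0.05 = 2.1620
Δθ = θ'−θ = 0.031749;  (v·dt/L) = 9.3000·0.05/3.4 = 0.136765
tan δ = Δθ·L/(v·dt) = 0.232143  →  δ = 0.2281

δ = 0.2281, a = 2.1620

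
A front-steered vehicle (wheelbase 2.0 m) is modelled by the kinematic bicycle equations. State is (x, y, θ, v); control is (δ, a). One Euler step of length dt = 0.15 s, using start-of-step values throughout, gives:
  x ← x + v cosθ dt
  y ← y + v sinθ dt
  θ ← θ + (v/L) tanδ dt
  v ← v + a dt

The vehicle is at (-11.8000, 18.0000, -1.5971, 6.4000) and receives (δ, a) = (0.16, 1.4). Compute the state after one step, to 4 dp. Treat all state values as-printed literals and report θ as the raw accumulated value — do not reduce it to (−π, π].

(-11.8252, 17.0403, -1.5196, 6.6100)

x' = -11.8000 + 6.4000·cos(-1.5971)·0.15 = -11.8252
y' = 18.0000 + 6.4000·sin(-1.5971)·0.15 = 17.0403
θ' = -1.5971 + (6.4000/2.0)·tan(0.16)·0.15 = -1.5196
v' = 6.4000 + 1.4000·0.15 = 6.6100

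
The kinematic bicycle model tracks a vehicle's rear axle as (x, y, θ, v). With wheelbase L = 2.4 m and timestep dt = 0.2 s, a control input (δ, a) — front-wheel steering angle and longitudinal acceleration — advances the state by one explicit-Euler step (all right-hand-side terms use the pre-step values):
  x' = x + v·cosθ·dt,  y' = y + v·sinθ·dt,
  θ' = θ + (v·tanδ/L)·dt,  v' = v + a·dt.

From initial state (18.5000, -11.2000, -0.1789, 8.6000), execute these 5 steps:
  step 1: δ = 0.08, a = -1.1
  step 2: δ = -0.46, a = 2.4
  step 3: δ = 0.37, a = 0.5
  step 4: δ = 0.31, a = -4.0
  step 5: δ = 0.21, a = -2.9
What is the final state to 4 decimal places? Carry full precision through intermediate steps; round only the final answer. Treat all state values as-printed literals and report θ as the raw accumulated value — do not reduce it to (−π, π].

after step 1 (δ=0.08, a=-1.1): (20.192549, -11.506069, -0.121444, 8.380000)
after step 2 (δ=-0.46, a=2.4): (21.856205, -11.709110, -0.467432, 8.860000)
after step 3 (δ=0.37, a=0.5): (23.438119, -12.507565, -0.181060, 8.960000)
after step 4 (δ=0.31, a=-4.0): (25.200826, -12.830255, 0.058118, 8.160000)
after step 5 (δ=0.21, a=-2.9): (26.830070, -12.735460, 0.203055, 7.580000)

(26.8301, -12.7355, 0.2031, 7.5800)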